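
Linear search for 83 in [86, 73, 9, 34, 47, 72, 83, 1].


i=0: 86!=83
i=1: 73!=83
i=2: 9!=83
i=3: 34!=83
i=4: 47!=83
i=5: 72!=83
i=6: 83==83 found!

Found at 6, 7 comps


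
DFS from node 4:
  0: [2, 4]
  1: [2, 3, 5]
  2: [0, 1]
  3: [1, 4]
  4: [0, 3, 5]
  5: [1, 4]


Visit 4, push [5, 3, 0]
Visit 0, push [2]
Visit 2, push [1]
Visit 1, push [5, 3]
Visit 3, push []
Visit 5, push []

DFS order: [4, 0, 2, 1, 3, 5]


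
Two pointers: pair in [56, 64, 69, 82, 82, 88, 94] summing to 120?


lo=0(56)+hi=6(94)=150
lo=0(56)+hi=5(88)=144
lo=0(56)+hi=4(82)=138
lo=0(56)+hi=3(82)=138
lo=0(56)+hi=2(69)=125
lo=0(56)+hi=1(64)=120

Yes: 56+64=120


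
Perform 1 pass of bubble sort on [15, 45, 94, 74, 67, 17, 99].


Initial: [15, 45, 94, 74, 67, 17, 99]
Pass 1: [15, 45, 74, 67, 17, 94, 99] (3 swaps)

After 1 pass: [15, 45, 74, 67, 17, 94, 99]


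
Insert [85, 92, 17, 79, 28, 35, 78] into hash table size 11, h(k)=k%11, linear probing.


Insert 85: h=8 -> slot 8
Insert 92: h=4 -> slot 4
Insert 17: h=6 -> slot 6
Insert 79: h=2 -> slot 2
Insert 28: h=6, 1 probes -> slot 7
Insert 35: h=2, 1 probes -> slot 3
Insert 78: h=1 -> slot 1

Table: [None, 78, 79, 35, 92, None, 17, 28, 85, None, None]


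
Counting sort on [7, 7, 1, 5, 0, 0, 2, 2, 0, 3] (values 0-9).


Input: [7, 7, 1, 5, 0, 0, 2, 2, 0, 3]
Counts: [3, 1, 2, 1, 0, 1, 0, 2, 0, 0]

Sorted: [0, 0, 0, 1, 2, 2, 3, 5, 7, 7]


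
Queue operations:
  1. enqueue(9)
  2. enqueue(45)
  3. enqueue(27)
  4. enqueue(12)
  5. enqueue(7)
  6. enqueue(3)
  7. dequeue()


enqueue(9) -> [9]
enqueue(45) -> [9, 45]
enqueue(27) -> [9, 45, 27]
enqueue(12) -> [9, 45, 27, 12]
enqueue(7) -> [9, 45, 27, 12, 7]
enqueue(3) -> [9, 45, 27, 12, 7, 3]
dequeue()->9, [45, 27, 12, 7, 3]

Final queue: [45, 27, 12, 7, 3]


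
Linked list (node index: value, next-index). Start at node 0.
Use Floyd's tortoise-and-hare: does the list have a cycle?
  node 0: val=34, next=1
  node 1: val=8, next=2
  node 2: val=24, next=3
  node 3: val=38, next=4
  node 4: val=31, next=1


Floyd's tortoise (slow, +1) and hare (fast, +2):
  init: slow=0, fast=0
  step 1: slow=1, fast=2
  step 2: slow=2, fast=4
  step 3: slow=3, fast=2
  step 4: slow=4, fast=4
  slow == fast at node 4: cycle detected

Cycle: yes


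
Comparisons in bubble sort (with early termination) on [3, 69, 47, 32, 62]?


Algorithm: bubble sort (with early termination)
Input: [3, 69, 47, 32, 62]
Sorted: [3, 32, 47, 62, 69]

9


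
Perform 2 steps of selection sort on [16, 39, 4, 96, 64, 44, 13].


Initial: [16, 39, 4, 96, 64, 44, 13]
Step 1: min=4 at 2
  Swap: [4, 39, 16, 96, 64, 44, 13]
Step 2: min=13 at 6
  Swap: [4, 13, 16, 96, 64, 44, 39]

After 2 steps: [4, 13, 16, 96, 64, 44, 39]


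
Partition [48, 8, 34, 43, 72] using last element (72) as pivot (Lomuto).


Pivot: 72
  48 <= 72: advance i (no swap)
  8 <= 72: advance i (no swap)
  34 <= 72: advance i (no swap)
  43 <= 72: advance i (no swap)
Place pivot at 4: [48, 8, 34, 43, 72]

Partitioned: [48, 8, 34, 43, 72]


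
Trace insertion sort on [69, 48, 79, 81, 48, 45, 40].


Initial: [69, 48, 79, 81, 48, 45, 40]
Insert 48: [48, 69, 79, 81, 48, 45, 40]
Insert 79: [48, 69, 79, 81, 48, 45, 40]
Insert 81: [48, 69, 79, 81, 48, 45, 40]
Insert 48: [48, 48, 69, 79, 81, 45, 40]
Insert 45: [45, 48, 48, 69, 79, 81, 40]
Insert 40: [40, 45, 48, 48, 69, 79, 81]

Sorted: [40, 45, 48, 48, 69, 79, 81]


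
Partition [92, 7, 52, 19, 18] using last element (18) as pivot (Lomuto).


Pivot: 18
  7 <= 18: swap -> [7, 92, 52, 19, 18]
Place pivot at 1: [7, 18, 52, 19, 92]

Partitioned: [7, 18, 52, 19, 92]


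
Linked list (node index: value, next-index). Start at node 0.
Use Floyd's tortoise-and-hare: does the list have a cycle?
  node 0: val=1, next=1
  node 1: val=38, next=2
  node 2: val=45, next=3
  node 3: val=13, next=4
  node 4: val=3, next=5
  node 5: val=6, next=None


Floyd's tortoise (slow, +1) and hare (fast, +2):
  init: slow=0, fast=0
  step 1: slow=1, fast=2
  step 2: slow=2, fast=4
  step 3: fast 4->5->None, no cycle

Cycle: no


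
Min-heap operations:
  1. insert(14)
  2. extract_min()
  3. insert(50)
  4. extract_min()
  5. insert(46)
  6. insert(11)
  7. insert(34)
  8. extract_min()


insert(14) -> [14]
extract_min()->14, []
insert(50) -> [50]
extract_min()->50, []
insert(46) -> [46]
insert(11) -> [11, 46]
insert(34) -> [11, 46, 34]
extract_min()->11, [34, 46]

Final heap: [34, 46]


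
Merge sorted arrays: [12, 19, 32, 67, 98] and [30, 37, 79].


Take 12 from A
Take 19 from A
Take 30 from B
Take 32 from A
Take 37 from B
Take 67 from A
Take 79 from B

Merged: [12, 19, 30, 32, 37, 67, 79, 98]


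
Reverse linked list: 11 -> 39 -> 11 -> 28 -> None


Step 1: curr=11, set curr.next=prev(None) | reversed so far: 11
Step 2: curr=39, set curr.next=prev(11) | reversed so far: 39 -> 11
Step 3: curr=11, set curr.next=prev(39) | reversed so far: 11 -> 39 -> 11
Step 4: curr=28, set curr.next=prev(11) | reversed so far: 28 -> 11 -> 39 -> 11

28 -> 11 -> 39 -> 11 -> None


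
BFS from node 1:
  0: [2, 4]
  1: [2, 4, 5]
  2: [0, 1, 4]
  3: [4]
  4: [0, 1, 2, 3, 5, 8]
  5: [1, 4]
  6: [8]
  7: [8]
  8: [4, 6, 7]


Visit 1, enqueue [2, 4, 5]
Visit 2, enqueue [0]
Visit 4, enqueue [3, 8]
Visit 5, enqueue []
Visit 0, enqueue []
Visit 3, enqueue []
Visit 8, enqueue [6, 7]
Visit 6, enqueue []
Visit 7, enqueue []

BFS order: [1, 2, 4, 5, 0, 3, 8, 6, 7]


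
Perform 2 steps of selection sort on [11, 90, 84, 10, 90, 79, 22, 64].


Initial: [11, 90, 84, 10, 90, 79, 22, 64]
Step 1: min=10 at 3
  Swap: [10, 90, 84, 11, 90, 79, 22, 64]
Step 2: min=11 at 3
  Swap: [10, 11, 84, 90, 90, 79, 22, 64]

After 2 steps: [10, 11, 84, 90, 90, 79, 22, 64]


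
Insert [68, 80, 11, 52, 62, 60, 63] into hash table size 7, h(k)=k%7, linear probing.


Insert 68: h=5 -> slot 5
Insert 80: h=3 -> slot 3
Insert 11: h=4 -> slot 4
Insert 52: h=3, 3 probes -> slot 6
Insert 62: h=6, 1 probes -> slot 0
Insert 60: h=4, 4 probes -> slot 1
Insert 63: h=0, 2 probes -> slot 2

Table: [62, 60, 63, 80, 11, 68, 52]


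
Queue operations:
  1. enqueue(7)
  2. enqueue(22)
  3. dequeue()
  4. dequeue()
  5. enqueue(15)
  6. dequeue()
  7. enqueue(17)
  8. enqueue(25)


enqueue(7) -> [7]
enqueue(22) -> [7, 22]
dequeue()->7, [22]
dequeue()->22, []
enqueue(15) -> [15]
dequeue()->15, []
enqueue(17) -> [17]
enqueue(25) -> [17, 25]

Final queue: [17, 25]


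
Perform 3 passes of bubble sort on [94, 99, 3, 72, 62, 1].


Initial: [94, 99, 3, 72, 62, 1]
Pass 1: [94, 3, 72, 62, 1, 99] (4 swaps)
Pass 2: [3, 72, 62, 1, 94, 99] (4 swaps)
Pass 3: [3, 62, 1, 72, 94, 99] (2 swaps)

After 3 passes: [3, 62, 1, 72, 94, 99]


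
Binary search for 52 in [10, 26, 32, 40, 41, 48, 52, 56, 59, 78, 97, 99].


Step 1: lo=0, hi=11, mid=5, val=48
Step 2: lo=6, hi=11, mid=8, val=59
Step 3: lo=6, hi=7, mid=6, val=52

Found at index 6


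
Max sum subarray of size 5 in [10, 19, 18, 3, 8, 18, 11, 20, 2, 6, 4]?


[0:5]: 58
[1:6]: 66
[2:7]: 58
[3:8]: 60
[4:9]: 59
[5:10]: 57
[6:11]: 43

Max: 66 at [1:6]


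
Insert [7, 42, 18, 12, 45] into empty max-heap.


Insert 7: [7]
Insert 42: [42, 7]
Insert 18: [42, 7, 18]
Insert 12: [42, 12, 18, 7]
Insert 45: [45, 42, 18, 7, 12]

Final heap: [45, 42, 18, 7, 12]


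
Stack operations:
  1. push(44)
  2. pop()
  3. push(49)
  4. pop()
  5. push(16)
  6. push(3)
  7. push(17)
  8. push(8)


push(44) -> [44]
pop()->44, []
push(49) -> [49]
pop()->49, []
push(16) -> [16]
push(3) -> [16, 3]
push(17) -> [16, 3, 17]
push(8) -> [16, 3, 17, 8]

Final stack: [16, 3, 17, 8]


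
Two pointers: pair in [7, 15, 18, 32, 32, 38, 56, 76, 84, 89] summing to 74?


lo=0(7)+hi=9(89)=96
lo=0(7)+hi=8(84)=91
lo=0(7)+hi=7(76)=83
lo=0(7)+hi=6(56)=63
lo=1(15)+hi=6(56)=71
lo=2(18)+hi=6(56)=74

Yes: 18+56=74


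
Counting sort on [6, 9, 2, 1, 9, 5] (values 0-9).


Input: [6, 9, 2, 1, 9, 5]
Counts: [0, 1, 1, 0, 0, 1, 1, 0, 0, 2]

Sorted: [1, 2, 5, 6, 9, 9]


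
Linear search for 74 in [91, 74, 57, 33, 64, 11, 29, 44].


i=0: 91!=74
i=1: 74==74 found!

Found at 1, 2 comps


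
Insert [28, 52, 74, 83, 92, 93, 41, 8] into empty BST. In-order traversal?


Insert 28: root
Insert 52: R from 28
Insert 74: R from 28 -> R from 52
Insert 83: R from 28 -> R from 52 -> R from 74
Insert 92: R from 28 -> R from 52 -> R from 74 -> R from 83
Insert 93: R from 28 -> R from 52 -> R from 74 -> R from 83 -> R from 92
Insert 41: R from 28 -> L from 52
Insert 8: L from 28

In-order: [8, 28, 41, 52, 74, 83, 92, 93]


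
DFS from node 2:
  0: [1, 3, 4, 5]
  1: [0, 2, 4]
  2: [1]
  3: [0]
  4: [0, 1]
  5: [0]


Visit 2, push [1]
Visit 1, push [4, 0]
Visit 0, push [5, 4, 3]
Visit 3, push []
Visit 4, push []
Visit 5, push []

DFS order: [2, 1, 0, 3, 4, 5]


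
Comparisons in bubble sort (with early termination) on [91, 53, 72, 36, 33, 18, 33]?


Algorithm: bubble sort (with early termination)
Input: [91, 53, 72, 36, 33, 18, 33]
Sorted: [18, 33, 33, 36, 53, 72, 91]

21


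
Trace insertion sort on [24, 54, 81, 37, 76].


Initial: [24, 54, 81, 37, 76]
Insert 54: [24, 54, 81, 37, 76]
Insert 81: [24, 54, 81, 37, 76]
Insert 37: [24, 37, 54, 81, 76]
Insert 76: [24, 37, 54, 76, 81]

Sorted: [24, 37, 54, 76, 81]


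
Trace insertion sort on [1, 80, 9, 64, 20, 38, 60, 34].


Initial: [1, 80, 9, 64, 20, 38, 60, 34]
Insert 80: [1, 80, 9, 64, 20, 38, 60, 34]
Insert 9: [1, 9, 80, 64, 20, 38, 60, 34]
Insert 64: [1, 9, 64, 80, 20, 38, 60, 34]
Insert 20: [1, 9, 20, 64, 80, 38, 60, 34]
Insert 38: [1, 9, 20, 38, 64, 80, 60, 34]
Insert 60: [1, 9, 20, 38, 60, 64, 80, 34]
Insert 34: [1, 9, 20, 34, 38, 60, 64, 80]

Sorted: [1, 9, 20, 34, 38, 60, 64, 80]


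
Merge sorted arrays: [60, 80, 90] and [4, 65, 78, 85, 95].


Take 4 from B
Take 60 from A
Take 65 from B
Take 78 from B
Take 80 from A
Take 85 from B
Take 90 from A

Merged: [4, 60, 65, 78, 80, 85, 90, 95]


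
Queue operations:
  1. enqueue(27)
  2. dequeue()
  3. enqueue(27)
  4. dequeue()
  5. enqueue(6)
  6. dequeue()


enqueue(27) -> [27]
dequeue()->27, []
enqueue(27) -> [27]
dequeue()->27, []
enqueue(6) -> [6]
dequeue()->6, []

Final queue: []


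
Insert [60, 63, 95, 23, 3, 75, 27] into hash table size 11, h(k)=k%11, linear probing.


Insert 60: h=5 -> slot 5
Insert 63: h=8 -> slot 8
Insert 95: h=7 -> slot 7
Insert 23: h=1 -> slot 1
Insert 3: h=3 -> slot 3
Insert 75: h=9 -> slot 9
Insert 27: h=5, 1 probes -> slot 6

Table: [None, 23, None, 3, None, 60, 27, 95, 63, 75, None]


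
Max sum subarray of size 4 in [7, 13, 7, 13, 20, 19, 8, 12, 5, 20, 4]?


[0:4]: 40
[1:5]: 53
[2:6]: 59
[3:7]: 60
[4:8]: 59
[5:9]: 44
[6:10]: 45
[7:11]: 41

Max: 60 at [3:7]


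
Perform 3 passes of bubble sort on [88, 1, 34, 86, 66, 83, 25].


Initial: [88, 1, 34, 86, 66, 83, 25]
Pass 1: [1, 34, 86, 66, 83, 25, 88] (6 swaps)
Pass 2: [1, 34, 66, 83, 25, 86, 88] (3 swaps)
Pass 3: [1, 34, 66, 25, 83, 86, 88] (1 swaps)

After 3 passes: [1, 34, 66, 25, 83, 86, 88]


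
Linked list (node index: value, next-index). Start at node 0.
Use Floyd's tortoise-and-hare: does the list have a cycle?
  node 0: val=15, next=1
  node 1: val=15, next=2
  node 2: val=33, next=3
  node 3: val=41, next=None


Floyd's tortoise (slow, +1) and hare (fast, +2):
  init: slow=0, fast=0
  step 1: slow=1, fast=2
  step 2: fast 2->3->None, no cycle

Cycle: no


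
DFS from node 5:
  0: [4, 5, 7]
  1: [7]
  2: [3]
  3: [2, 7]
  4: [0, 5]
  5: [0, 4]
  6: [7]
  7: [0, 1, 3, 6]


Visit 5, push [4, 0]
Visit 0, push [7, 4]
Visit 4, push []
Visit 7, push [6, 3, 1]
Visit 1, push []
Visit 3, push [2]
Visit 2, push []
Visit 6, push []

DFS order: [5, 0, 4, 7, 1, 3, 2, 6]


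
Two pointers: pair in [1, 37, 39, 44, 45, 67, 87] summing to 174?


lo=0(1)+hi=6(87)=88
lo=1(37)+hi=6(87)=124
lo=2(39)+hi=6(87)=126
lo=3(44)+hi=6(87)=131
lo=4(45)+hi=6(87)=132
lo=5(67)+hi=6(87)=154

No pair found


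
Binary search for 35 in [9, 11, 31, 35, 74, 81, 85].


Step 1: lo=0, hi=6, mid=3, val=35

Found at index 3


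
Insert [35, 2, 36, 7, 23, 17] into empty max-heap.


Insert 35: [35]
Insert 2: [35, 2]
Insert 36: [36, 2, 35]
Insert 7: [36, 7, 35, 2]
Insert 23: [36, 23, 35, 2, 7]
Insert 17: [36, 23, 35, 2, 7, 17]

Final heap: [36, 23, 35, 2, 7, 17]


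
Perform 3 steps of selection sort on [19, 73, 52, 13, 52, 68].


Initial: [19, 73, 52, 13, 52, 68]
Step 1: min=13 at 3
  Swap: [13, 73, 52, 19, 52, 68]
Step 2: min=19 at 3
  Swap: [13, 19, 52, 73, 52, 68]
Step 3: min=52 at 2
  Swap: [13, 19, 52, 73, 52, 68]

After 3 steps: [13, 19, 52, 73, 52, 68]


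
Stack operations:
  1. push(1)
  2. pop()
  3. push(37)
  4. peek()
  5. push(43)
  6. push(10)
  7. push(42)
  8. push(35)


push(1) -> [1]
pop()->1, []
push(37) -> [37]
peek()->37
push(43) -> [37, 43]
push(10) -> [37, 43, 10]
push(42) -> [37, 43, 10, 42]
push(35) -> [37, 43, 10, 42, 35]

Final stack: [37, 43, 10, 42, 35]


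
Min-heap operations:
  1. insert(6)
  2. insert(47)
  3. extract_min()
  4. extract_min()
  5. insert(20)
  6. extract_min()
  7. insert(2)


insert(6) -> [6]
insert(47) -> [6, 47]
extract_min()->6, [47]
extract_min()->47, []
insert(20) -> [20]
extract_min()->20, []
insert(2) -> [2]

Final heap: [2]


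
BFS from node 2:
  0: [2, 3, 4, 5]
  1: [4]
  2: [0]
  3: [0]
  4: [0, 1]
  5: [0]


Visit 2, enqueue [0]
Visit 0, enqueue [3, 4, 5]
Visit 3, enqueue []
Visit 4, enqueue [1]
Visit 5, enqueue []
Visit 1, enqueue []

BFS order: [2, 0, 3, 4, 5, 1]


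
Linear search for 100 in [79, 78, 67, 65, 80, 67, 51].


i=0: 79!=100
i=1: 78!=100
i=2: 67!=100
i=3: 65!=100
i=4: 80!=100
i=5: 67!=100
i=6: 51!=100

Not found, 7 comps


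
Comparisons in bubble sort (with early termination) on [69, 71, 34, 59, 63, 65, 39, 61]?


Algorithm: bubble sort (with early termination)
Input: [69, 71, 34, 59, 63, 65, 39, 61]
Sorted: [34, 39, 59, 61, 63, 65, 69, 71]

27


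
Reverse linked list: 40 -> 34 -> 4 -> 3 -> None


Step 1: curr=40, set curr.next=prev(None) | reversed so far: 40
Step 2: curr=34, set curr.next=prev(40) | reversed so far: 34 -> 40
Step 3: curr=4, set curr.next=prev(34) | reversed so far: 4 -> 34 -> 40
Step 4: curr=3, set curr.next=prev(4) | reversed so far: 3 -> 4 -> 34 -> 40

3 -> 4 -> 34 -> 40 -> None


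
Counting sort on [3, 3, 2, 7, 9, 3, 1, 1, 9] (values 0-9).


Input: [3, 3, 2, 7, 9, 3, 1, 1, 9]
Counts: [0, 2, 1, 3, 0, 0, 0, 1, 0, 2]

Sorted: [1, 1, 2, 3, 3, 3, 7, 9, 9]


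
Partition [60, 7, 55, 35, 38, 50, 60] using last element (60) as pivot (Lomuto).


Pivot: 60
  60 <= 60: advance i (no swap)
  7 <= 60: advance i (no swap)
  55 <= 60: advance i (no swap)
  35 <= 60: advance i (no swap)
  38 <= 60: advance i (no swap)
  50 <= 60: advance i (no swap)
Place pivot at 6: [60, 7, 55, 35, 38, 50, 60]

Partitioned: [60, 7, 55, 35, 38, 50, 60]


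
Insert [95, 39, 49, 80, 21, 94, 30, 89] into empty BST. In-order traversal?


Insert 95: root
Insert 39: L from 95
Insert 49: L from 95 -> R from 39
Insert 80: L from 95 -> R from 39 -> R from 49
Insert 21: L from 95 -> L from 39
Insert 94: L from 95 -> R from 39 -> R from 49 -> R from 80
Insert 30: L from 95 -> L from 39 -> R from 21
Insert 89: L from 95 -> R from 39 -> R from 49 -> R from 80 -> L from 94

In-order: [21, 30, 39, 49, 80, 89, 94, 95]


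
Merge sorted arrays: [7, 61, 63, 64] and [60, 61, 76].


Take 7 from A
Take 60 from B
Take 61 from A
Take 61 from B
Take 63 from A
Take 64 from A

Merged: [7, 60, 61, 61, 63, 64, 76]


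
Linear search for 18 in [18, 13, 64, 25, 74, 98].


i=0: 18==18 found!

Found at 0, 1 comps


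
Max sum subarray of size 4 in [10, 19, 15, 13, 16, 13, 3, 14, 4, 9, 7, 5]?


[0:4]: 57
[1:5]: 63
[2:6]: 57
[3:7]: 45
[4:8]: 46
[5:9]: 34
[6:10]: 30
[7:11]: 34
[8:12]: 25

Max: 63 at [1:5]


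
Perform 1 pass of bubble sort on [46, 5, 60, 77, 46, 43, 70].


Initial: [46, 5, 60, 77, 46, 43, 70]
Pass 1: [5, 46, 60, 46, 43, 70, 77] (4 swaps)

After 1 pass: [5, 46, 60, 46, 43, 70, 77]


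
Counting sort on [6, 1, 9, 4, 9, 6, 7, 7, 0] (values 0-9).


Input: [6, 1, 9, 4, 9, 6, 7, 7, 0]
Counts: [1, 1, 0, 0, 1, 0, 2, 2, 0, 2]

Sorted: [0, 1, 4, 6, 6, 7, 7, 9, 9]


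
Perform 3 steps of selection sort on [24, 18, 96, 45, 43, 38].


Initial: [24, 18, 96, 45, 43, 38]
Step 1: min=18 at 1
  Swap: [18, 24, 96, 45, 43, 38]
Step 2: min=24 at 1
  Swap: [18, 24, 96, 45, 43, 38]
Step 3: min=38 at 5
  Swap: [18, 24, 38, 45, 43, 96]

After 3 steps: [18, 24, 38, 45, 43, 96]


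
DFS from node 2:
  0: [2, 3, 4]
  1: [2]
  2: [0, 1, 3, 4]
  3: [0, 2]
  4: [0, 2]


Visit 2, push [4, 3, 1, 0]
Visit 0, push [4, 3]
Visit 3, push []
Visit 4, push []
Visit 1, push []

DFS order: [2, 0, 3, 4, 1]


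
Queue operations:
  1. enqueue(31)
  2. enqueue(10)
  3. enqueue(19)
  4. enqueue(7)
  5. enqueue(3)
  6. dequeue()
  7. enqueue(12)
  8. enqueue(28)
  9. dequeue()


enqueue(31) -> [31]
enqueue(10) -> [31, 10]
enqueue(19) -> [31, 10, 19]
enqueue(7) -> [31, 10, 19, 7]
enqueue(3) -> [31, 10, 19, 7, 3]
dequeue()->31, [10, 19, 7, 3]
enqueue(12) -> [10, 19, 7, 3, 12]
enqueue(28) -> [10, 19, 7, 3, 12, 28]
dequeue()->10, [19, 7, 3, 12, 28]

Final queue: [19, 7, 3, 12, 28]


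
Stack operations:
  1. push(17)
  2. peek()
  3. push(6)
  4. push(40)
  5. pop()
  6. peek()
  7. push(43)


push(17) -> [17]
peek()->17
push(6) -> [17, 6]
push(40) -> [17, 6, 40]
pop()->40, [17, 6]
peek()->6
push(43) -> [17, 6, 43]

Final stack: [17, 6, 43]


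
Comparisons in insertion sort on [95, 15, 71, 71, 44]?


Algorithm: insertion sort
Input: [95, 15, 71, 71, 44]
Sorted: [15, 44, 71, 71, 95]

9


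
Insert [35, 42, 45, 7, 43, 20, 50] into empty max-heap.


Insert 35: [35]
Insert 42: [42, 35]
Insert 45: [45, 35, 42]
Insert 7: [45, 35, 42, 7]
Insert 43: [45, 43, 42, 7, 35]
Insert 20: [45, 43, 42, 7, 35, 20]
Insert 50: [50, 43, 45, 7, 35, 20, 42]

Final heap: [50, 43, 45, 7, 35, 20, 42]


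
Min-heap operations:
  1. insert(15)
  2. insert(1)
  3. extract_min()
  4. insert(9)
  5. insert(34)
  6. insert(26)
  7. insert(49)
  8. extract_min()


insert(15) -> [15]
insert(1) -> [1, 15]
extract_min()->1, [15]
insert(9) -> [9, 15]
insert(34) -> [9, 15, 34]
insert(26) -> [9, 15, 34, 26]
insert(49) -> [9, 15, 34, 26, 49]
extract_min()->9, [15, 26, 34, 49]

Final heap: [15, 26, 34, 49]


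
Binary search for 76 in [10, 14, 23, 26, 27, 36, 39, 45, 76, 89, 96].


Step 1: lo=0, hi=10, mid=5, val=36
Step 2: lo=6, hi=10, mid=8, val=76

Found at index 8


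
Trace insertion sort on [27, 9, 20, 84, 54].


Initial: [27, 9, 20, 84, 54]
Insert 9: [9, 27, 20, 84, 54]
Insert 20: [9, 20, 27, 84, 54]
Insert 84: [9, 20, 27, 84, 54]
Insert 54: [9, 20, 27, 54, 84]

Sorted: [9, 20, 27, 54, 84]


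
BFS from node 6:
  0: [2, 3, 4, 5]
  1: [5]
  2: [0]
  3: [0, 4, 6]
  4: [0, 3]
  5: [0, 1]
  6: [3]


Visit 6, enqueue [3]
Visit 3, enqueue [0, 4]
Visit 0, enqueue [2, 5]
Visit 4, enqueue []
Visit 2, enqueue []
Visit 5, enqueue [1]
Visit 1, enqueue []

BFS order: [6, 3, 0, 4, 2, 5, 1]


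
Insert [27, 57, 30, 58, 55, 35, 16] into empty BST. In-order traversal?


Insert 27: root
Insert 57: R from 27
Insert 30: R from 27 -> L from 57
Insert 58: R from 27 -> R from 57
Insert 55: R from 27 -> L from 57 -> R from 30
Insert 35: R from 27 -> L from 57 -> R from 30 -> L from 55
Insert 16: L from 27

In-order: [16, 27, 30, 35, 55, 57, 58]


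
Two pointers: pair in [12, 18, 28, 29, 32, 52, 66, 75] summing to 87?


lo=0(12)+hi=7(75)=87

Yes: 12+75=87


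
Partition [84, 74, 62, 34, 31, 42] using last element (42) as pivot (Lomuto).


Pivot: 42
  34 <= 42: swap -> [34, 74, 62, 84, 31, 42]
  31 <= 42: swap -> [34, 31, 62, 84, 74, 42]
Place pivot at 2: [34, 31, 42, 84, 74, 62]

Partitioned: [34, 31, 42, 84, 74, 62]


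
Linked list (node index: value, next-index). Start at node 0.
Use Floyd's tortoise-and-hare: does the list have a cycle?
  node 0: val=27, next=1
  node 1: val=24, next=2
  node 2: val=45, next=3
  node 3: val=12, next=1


Floyd's tortoise (slow, +1) and hare (fast, +2):
  init: slow=0, fast=0
  step 1: slow=1, fast=2
  step 2: slow=2, fast=1
  step 3: slow=3, fast=3
  slow == fast at node 3: cycle detected

Cycle: yes


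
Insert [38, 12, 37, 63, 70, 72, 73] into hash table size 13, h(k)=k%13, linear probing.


Insert 38: h=12 -> slot 12
Insert 12: h=12, 1 probes -> slot 0
Insert 37: h=11 -> slot 11
Insert 63: h=11, 3 probes -> slot 1
Insert 70: h=5 -> slot 5
Insert 72: h=7 -> slot 7
Insert 73: h=8 -> slot 8

Table: [12, 63, None, None, None, 70, None, 72, 73, None, None, 37, 38]


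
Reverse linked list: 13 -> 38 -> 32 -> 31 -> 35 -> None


Step 1: curr=13, set curr.next=prev(None) | reversed so far: 13
Step 2: curr=38, set curr.next=prev(13) | reversed so far: 38 -> 13
Step 3: curr=32, set curr.next=prev(38) | reversed so far: 32 -> 38 -> 13
Step 4: curr=31, set curr.next=prev(32) | reversed so far: 31 -> 32 -> 38 -> 13
Step 5: curr=35, set curr.next=prev(31) | reversed so far: 35 -> 31 -> 32 -> 38 -> 13

35 -> 31 -> 32 -> 38 -> 13 -> None


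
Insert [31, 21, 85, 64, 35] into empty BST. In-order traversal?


Insert 31: root
Insert 21: L from 31
Insert 85: R from 31
Insert 64: R from 31 -> L from 85
Insert 35: R from 31 -> L from 85 -> L from 64

In-order: [21, 31, 35, 64, 85]


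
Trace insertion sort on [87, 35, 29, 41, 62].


Initial: [87, 35, 29, 41, 62]
Insert 35: [35, 87, 29, 41, 62]
Insert 29: [29, 35, 87, 41, 62]
Insert 41: [29, 35, 41, 87, 62]
Insert 62: [29, 35, 41, 62, 87]

Sorted: [29, 35, 41, 62, 87]


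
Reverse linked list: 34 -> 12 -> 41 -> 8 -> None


Step 1: curr=34, set curr.next=prev(None) | reversed so far: 34
Step 2: curr=12, set curr.next=prev(34) | reversed so far: 12 -> 34
Step 3: curr=41, set curr.next=prev(12) | reversed so far: 41 -> 12 -> 34
Step 4: curr=8, set curr.next=prev(41) | reversed so far: 8 -> 41 -> 12 -> 34

8 -> 41 -> 12 -> 34 -> None


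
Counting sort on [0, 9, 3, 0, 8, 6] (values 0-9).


Input: [0, 9, 3, 0, 8, 6]
Counts: [2, 0, 0, 1, 0, 0, 1, 0, 1, 1]

Sorted: [0, 0, 3, 6, 8, 9]


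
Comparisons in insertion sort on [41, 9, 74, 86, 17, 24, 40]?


Algorithm: insertion sort
Input: [41, 9, 74, 86, 17, 24, 40]
Sorted: [9, 17, 24, 40, 41, 74, 86]

15


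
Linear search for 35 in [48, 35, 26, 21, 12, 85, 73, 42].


i=0: 48!=35
i=1: 35==35 found!

Found at 1, 2 comps


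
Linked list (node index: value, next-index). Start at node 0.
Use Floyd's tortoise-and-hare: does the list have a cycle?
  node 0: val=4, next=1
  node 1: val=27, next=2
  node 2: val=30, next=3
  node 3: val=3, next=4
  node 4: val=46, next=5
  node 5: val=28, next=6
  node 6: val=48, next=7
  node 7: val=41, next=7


Floyd's tortoise (slow, +1) and hare (fast, +2):
  init: slow=0, fast=0
  step 1: slow=1, fast=2
  step 2: slow=2, fast=4
  step 3: slow=3, fast=6
  step 4: slow=4, fast=7
  step 5: slow=5, fast=7
  step 6: slow=6, fast=7
  step 7: slow=7, fast=7
  slow == fast at node 7: cycle detected

Cycle: yes


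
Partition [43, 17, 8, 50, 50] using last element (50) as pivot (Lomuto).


Pivot: 50
  43 <= 50: advance i (no swap)
  17 <= 50: advance i (no swap)
  8 <= 50: advance i (no swap)
  50 <= 50: advance i (no swap)
Place pivot at 4: [43, 17, 8, 50, 50]

Partitioned: [43, 17, 8, 50, 50]


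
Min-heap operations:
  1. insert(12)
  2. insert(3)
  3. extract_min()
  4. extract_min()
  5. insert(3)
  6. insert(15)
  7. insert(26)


insert(12) -> [12]
insert(3) -> [3, 12]
extract_min()->3, [12]
extract_min()->12, []
insert(3) -> [3]
insert(15) -> [3, 15]
insert(26) -> [3, 15, 26]

Final heap: [3, 15, 26]


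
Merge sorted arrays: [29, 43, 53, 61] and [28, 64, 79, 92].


Take 28 from B
Take 29 from A
Take 43 from A
Take 53 from A
Take 61 from A

Merged: [28, 29, 43, 53, 61, 64, 79, 92]


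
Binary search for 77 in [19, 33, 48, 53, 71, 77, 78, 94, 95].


Step 1: lo=0, hi=8, mid=4, val=71
Step 2: lo=5, hi=8, mid=6, val=78
Step 3: lo=5, hi=5, mid=5, val=77

Found at index 5


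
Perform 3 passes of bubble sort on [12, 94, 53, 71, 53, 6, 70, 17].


Initial: [12, 94, 53, 71, 53, 6, 70, 17]
Pass 1: [12, 53, 71, 53, 6, 70, 17, 94] (6 swaps)
Pass 2: [12, 53, 53, 6, 70, 17, 71, 94] (4 swaps)
Pass 3: [12, 53, 6, 53, 17, 70, 71, 94] (2 swaps)

After 3 passes: [12, 53, 6, 53, 17, 70, 71, 94]


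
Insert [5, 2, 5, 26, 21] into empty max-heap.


Insert 5: [5]
Insert 2: [5, 2]
Insert 5: [5, 2, 5]
Insert 26: [26, 5, 5, 2]
Insert 21: [26, 21, 5, 2, 5]

Final heap: [26, 21, 5, 2, 5]


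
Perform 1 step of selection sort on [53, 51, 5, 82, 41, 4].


Initial: [53, 51, 5, 82, 41, 4]
Step 1: min=4 at 5
  Swap: [4, 51, 5, 82, 41, 53]

After 1 step: [4, 51, 5, 82, 41, 53]


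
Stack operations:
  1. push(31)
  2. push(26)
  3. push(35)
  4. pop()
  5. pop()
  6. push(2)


push(31) -> [31]
push(26) -> [31, 26]
push(35) -> [31, 26, 35]
pop()->35, [31, 26]
pop()->26, [31]
push(2) -> [31, 2]

Final stack: [31, 2]


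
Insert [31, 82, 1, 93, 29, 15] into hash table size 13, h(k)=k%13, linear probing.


Insert 31: h=5 -> slot 5
Insert 82: h=4 -> slot 4
Insert 1: h=1 -> slot 1
Insert 93: h=2 -> slot 2
Insert 29: h=3 -> slot 3
Insert 15: h=2, 4 probes -> slot 6

Table: [None, 1, 93, 29, 82, 31, 15, None, None, None, None, None, None]


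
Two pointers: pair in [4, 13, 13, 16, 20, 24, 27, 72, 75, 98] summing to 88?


lo=0(4)+hi=9(98)=102
lo=0(4)+hi=8(75)=79
lo=1(13)+hi=8(75)=88

Yes: 13+75=88


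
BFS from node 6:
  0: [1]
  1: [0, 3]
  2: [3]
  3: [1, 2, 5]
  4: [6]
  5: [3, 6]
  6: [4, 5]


Visit 6, enqueue [4, 5]
Visit 4, enqueue []
Visit 5, enqueue [3]
Visit 3, enqueue [1, 2]
Visit 1, enqueue [0]
Visit 2, enqueue []
Visit 0, enqueue []

BFS order: [6, 4, 5, 3, 1, 2, 0]


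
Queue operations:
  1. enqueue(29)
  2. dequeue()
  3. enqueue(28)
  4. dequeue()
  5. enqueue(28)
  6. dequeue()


enqueue(29) -> [29]
dequeue()->29, []
enqueue(28) -> [28]
dequeue()->28, []
enqueue(28) -> [28]
dequeue()->28, []

Final queue: []


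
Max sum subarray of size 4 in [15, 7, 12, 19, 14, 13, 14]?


[0:4]: 53
[1:5]: 52
[2:6]: 58
[3:7]: 60

Max: 60 at [3:7]


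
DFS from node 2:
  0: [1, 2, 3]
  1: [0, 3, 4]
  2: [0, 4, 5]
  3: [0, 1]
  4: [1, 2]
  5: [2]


Visit 2, push [5, 4, 0]
Visit 0, push [3, 1]
Visit 1, push [4, 3]
Visit 3, push []
Visit 4, push []
Visit 5, push []

DFS order: [2, 0, 1, 3, 4, 5]


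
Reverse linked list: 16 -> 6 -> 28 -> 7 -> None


Step 1: curr=16, set curr.next=prev(None) | reversed so far: 16
Step 2: curr=6, set curr.next=prev(16) | reversed so far: 6 -> 16
Step 3: curr=28, set curr.next=prev(6) | reversed so far: 28 -> 6 -> 16
Step 4: curr=7, set curr.next=prev(28) | reversed so far: 7 -> 28 -> 6 -> 16

7 -> 28 -> 6 -> 16 -> None


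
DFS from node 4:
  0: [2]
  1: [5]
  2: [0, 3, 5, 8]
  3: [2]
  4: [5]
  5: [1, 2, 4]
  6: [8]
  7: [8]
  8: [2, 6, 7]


Visit 4, push [5]
Visit 5, push [2, 1]
Visit 1, push []
Visit 2, push [8, 3, 0]
Visit 0, push []
Visit 3, push []
Visit 8, push [7, 6]
Visit 6, push []
Visit 7, push []

DFS order: [4, 5, 1, 2, 0, 3, 8, 6, 7]


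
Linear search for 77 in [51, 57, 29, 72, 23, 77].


i=0: 51!=77
i=1: 57!=77
i=2: 29!=77
i=3: 72!=77
i=4: 23!=77
i=5: 77==77 found!

Found at 5, 6 comps


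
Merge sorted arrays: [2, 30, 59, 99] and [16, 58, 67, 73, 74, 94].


Take 2 from A
Take 16 from B
Take 30 from A
Take 58 from B
Take 59 from A
Take 67 from B
Take 73 from B
Take 74 from B
Take 94 from B

Merged: [2, 16, 30, 58, 59, 67, 73, 74, 94, 99]


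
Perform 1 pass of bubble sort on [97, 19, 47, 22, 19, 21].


Initial: [97, 19, 47, 22, 19, 21]
Pass 1: [19, 47, 22, 19, 21, 97] (5 swaps)

After 1 pass: [19, 47, 22, 19, 21, 97]


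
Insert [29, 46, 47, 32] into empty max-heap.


Insert 29: [29]
Insert 46: [46, 29]
Insert 47: [47, 29, 46]
Insert 32: [47, 32, 46, 29]

Final heap: [47, 32, 46, 29]


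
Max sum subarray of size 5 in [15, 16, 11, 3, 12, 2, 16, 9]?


[0:5]: 57
[1:6]: 44
[2:7]: 44
[3:8]: 42

Max: 57 at [0:5]


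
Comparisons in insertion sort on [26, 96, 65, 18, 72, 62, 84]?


Algorithm: insertion sort
Input: [26, 96, 65, 18, 72, 62, 84]
Sorted: [18, 26, 62, 65, 72, 84, 96]

14


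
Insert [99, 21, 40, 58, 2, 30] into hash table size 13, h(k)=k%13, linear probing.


Insert 99: h=8 -> slot 8
Insert 21: h=8, 1 probes -> slot 9
Insert 40: h=1 -> slot 1
Insert 58: h=6 -> slot 6
Insert 2: h=2 -> slot 2
Insert 30: h=4 -> slot 4

Table: [None, 40, 2, None, 30, None, 58, None, 99, 21, None, None, None]


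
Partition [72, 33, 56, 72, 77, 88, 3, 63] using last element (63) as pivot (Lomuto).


Pivot: 63
  33 <= 63: swap -> [33, 72, 56, 72, 77, 88, 3, 63]
  56 <= 63: swap -> [33, 56, 72, 72, 77, 88, 3, 63]
  3 <= 63: swap -> [33, 56, 3, 72, 77, 88, 72, 63]
Place pivot at 3: [33, 56, 3, 63, 77, 88, 72, 72]

Partitioned: [33, 56, 3, 63, 77, 88, 72, 72]


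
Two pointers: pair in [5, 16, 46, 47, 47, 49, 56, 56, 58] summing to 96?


lo=0(5)+hi=8(58)=63
lo=1(16)+hi=8(58)=74
lo=2(46)+hi=8(58)=104
lo=2(46)+hi=7(56)=102
lo=2(46)+hi=6(56)=102
lo=2(46)+hi=5(49)=95
lo=3(47)+hi=5(49)=96

Yes: 47+49=96


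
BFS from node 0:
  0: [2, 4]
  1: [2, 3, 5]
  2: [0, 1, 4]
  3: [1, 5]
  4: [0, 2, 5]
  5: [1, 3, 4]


Visit 0, enqueue [2, 4]
Visit 2, enqueue [1]
Visit 4, enqueue [5]
Visit 1, enqueue [3]
Visit 5, enqueue []
Visit 3, enqueue []

BFS order: [0, 2, 4, 1, 5, 3]


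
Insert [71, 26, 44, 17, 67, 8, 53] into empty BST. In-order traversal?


Insert 71: root
Insert 26: L from 71
Insert 44: L from 71 -> R from 26
Insert 17: L from 71 -> L from 26
Insert 67: L from 71 -> R from 26 -> R from 44
Insert 8: L from 71 -> L from 26 -> L from 17
Insert 53: L from 71 -> R from 26 -> R from 44 -> L from 67

In-order: [8, 17, 26, 44, 53, 67, 71]


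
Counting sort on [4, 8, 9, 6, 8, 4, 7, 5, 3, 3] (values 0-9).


Input: [4, 8, 9, 6, 8, 4, 7, 5, 3, 3]
Counts: [0, 0, 0, 2, 2, 1, 1, 1, 2, 1]

Sorted: [3, 3, 4, 4, 5, 6, 7, 8, 8, 9]


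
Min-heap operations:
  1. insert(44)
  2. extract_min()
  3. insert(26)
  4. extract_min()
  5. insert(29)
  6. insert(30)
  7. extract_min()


insert(44) -> [44]
extract_min()->44, []
insert(26) -> [26]
extract_min()->26, []
insert(29) -> [29]
insert(30) -> [29, 30]
extract_min()->29, [30]

Final heap: [30]


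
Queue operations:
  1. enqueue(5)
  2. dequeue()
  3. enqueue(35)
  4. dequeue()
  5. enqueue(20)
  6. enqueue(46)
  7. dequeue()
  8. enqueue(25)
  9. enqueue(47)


enqueue(5) -> [5]
dequeue()->5, []
enqueue(35) -> [35]
dequeue()->35, []
enqueue(20) -> [20]
enqueue(46) -> [20, 46]
dequeue()->20, [46]
enqueue(25) -> [46, 25]
enqueue(47) -> [46, 25, 47]

Final queue: [46, 25, 47]


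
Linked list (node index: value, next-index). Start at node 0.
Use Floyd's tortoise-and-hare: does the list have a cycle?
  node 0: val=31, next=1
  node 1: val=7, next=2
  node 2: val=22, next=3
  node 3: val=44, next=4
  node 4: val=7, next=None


Floyd's tortoise (slow, +1) and hare (fast, +2):
  init: slow=0, fast=0
  step 1: slow=1, fast=2
  step 2: slow=2, fast=4
  step 3: fast -> None, no cycle

Cycle: no


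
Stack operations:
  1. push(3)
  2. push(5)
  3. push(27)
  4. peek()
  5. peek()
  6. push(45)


push(3) -> [3]
push(5) -> [3, 5]
push(27) -> [3, 5, 27]
peek()->27
peek()->27
push(45) -> [3, 5, 27, 45]

Final stack: [3, 5, 27, 45]


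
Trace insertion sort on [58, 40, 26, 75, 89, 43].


Initial: [58, 40, 26, 75, 89, 43]
Insert 40: [40, 58, 26, 75, 89, 43]
Insert 26: [26, 40, 58, 75, 89, 43]
Insert 75: [26, 40, 58, 75, 89, 43]
Insert 89: [26, 40, 58, 75, 89, 43]
Insert 43: [26, 40, 43, 58, 75, 89]

Sorted: [26, 40, 43, 58, 75, 89]


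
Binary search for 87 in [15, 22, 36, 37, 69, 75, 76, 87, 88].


Step 1: lo=0, hi=8, mid=4, val=69
Step 2: lo=5, hi=8, mid=6, val=76
Step 3: lo=7, hi=8, mid=7, val=87

Found at index 7


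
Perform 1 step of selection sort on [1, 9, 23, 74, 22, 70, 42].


Initial: [1, 9, 23, 74, 22, 70, 42]
Step 1: min=1 at 0
  Swap: [1, 9, 23, 74, 22, 70, 42]

After 1 step: [1, 9, 23, 74, 22, 70, 42]


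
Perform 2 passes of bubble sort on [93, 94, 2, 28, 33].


Initial: [93, 94, 2, 28, 33]
Pass 1: [93, 2, 28, 33, 94] (3 swaps)
Pass 2: [2, 28, 33, 93, 94] (3 swaps)

After 2 passes: [2, 28, 33, 93, 94]


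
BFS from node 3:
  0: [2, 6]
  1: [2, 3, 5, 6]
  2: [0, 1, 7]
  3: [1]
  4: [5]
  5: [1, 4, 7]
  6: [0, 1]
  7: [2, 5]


Visit 3, enqueue [1]
Visit 1, enqueue [2, 5, 6]
Visit 2, enqueue [0, 7]
Visit 5, enqueue [4]
Visit 6, enqueue []
Visit 0, enqueue []
Visit 7, enqueue []
Visit 4, enqueue []

BFS order: [3, 1, 2, 5, 6, 0, 7, 4]


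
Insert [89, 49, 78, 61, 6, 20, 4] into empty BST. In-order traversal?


Insert 89: root
Insert 49: L from 89
Insert 78: L from 89 -> R from 49
Insert 61: L from 89 -> R from 49 -> L from 78
Insert 6: L from 89 -> L from 49
Insert 20: L from 89 -> L from 49 -> R from 6
Insert 4: L from 89 -> L from 49 -> L from 6

In-order: [4, 6, 20, 49, 61, 78, 89]


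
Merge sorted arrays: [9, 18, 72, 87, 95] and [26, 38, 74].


Take 9 from A
Take 18 from A
Take 26 from B
Take 38 from B
Take 72 from A
Take 74 from B

Merged: [9, 18, 26, 38, 72, 74, 87, 95]


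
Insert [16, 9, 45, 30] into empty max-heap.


Insert 16: [16]
Insert 9: [16, 9]
Insert 45: [45, 9, 16]
Insert 30: [45, 30, 16, 9]

Final heap: [45, 30, 16, 9]


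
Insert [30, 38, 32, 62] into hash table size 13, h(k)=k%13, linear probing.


Insert 30: h=4 -> slot 4
Insert 38: h=12 -> slot 12
Insert 32: h=6 -> slot 6
Insert 62: h=10 -> slot 10

Table: [None, None, None, None, 30, None, 32, None, None, None, 62, None, 38]


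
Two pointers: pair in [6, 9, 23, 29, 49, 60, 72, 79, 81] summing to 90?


lo=0(6)+hi=8(81)=87
lo=1(9)+hi=8(81)=90

Yes: 9+81=90


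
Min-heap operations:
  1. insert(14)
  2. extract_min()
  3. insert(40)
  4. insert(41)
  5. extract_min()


insert(14) -> [14]
extract_min()->14, []
insert(40) -> [40]
insert(41) -> [40, 41]
extract_min()->40, [41]

Final heap: [41]


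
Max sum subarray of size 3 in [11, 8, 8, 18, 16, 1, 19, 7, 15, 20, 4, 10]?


[0:3]: 27
[1:4]: 34
[2:5]: 42
[3:6]: 35
[4:7]: 36
[5:8]: 27
[6:9]: 41
[7:10]: 42
[8:11]: 39
[9:12]: 34

Max: 42 at [2:5]


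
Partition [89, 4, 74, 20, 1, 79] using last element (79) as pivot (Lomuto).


Pivot: 79
  4 <= 79: swap -> [4, 89, 74, 20, 1, 79]
  74 <= 79: swap -> [4, 74, 89, 20, 1, 79]
  20 <= 79: swap -> [4, 74, 20, 89, 1, 79]
  1 <= 79: swap -> [4, 74, 20, 1, 89, 79]
Place pivot at 4: [4, 74, 20, 1, 79, 89]

Partitioned: [4, 74, 20, 1, 79, 89]


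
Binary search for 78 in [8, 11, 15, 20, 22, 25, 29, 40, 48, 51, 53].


Step 1: lo=0, hi=10, mid=5, val=25
Step 2: lo=6, hi=10, mid=8, val=48
Step 3: lo=9, hi=10, mid=9, val=51
Step 4: lo=10, hi=10, mid=10, val=53

Not found


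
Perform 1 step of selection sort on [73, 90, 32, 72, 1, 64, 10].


Initial: [73, 90, 32, 72, 1, 64, 10]
Step 1: min=1 at 4
  Swap: [1, 90, 32, 72, 73, 64, 10]

After 1 step: [1, 90, 32, 72, 73, 64, 10]


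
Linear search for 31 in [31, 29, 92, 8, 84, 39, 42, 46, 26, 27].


i=0: 31==31 found!

Found at 0, 1 comps


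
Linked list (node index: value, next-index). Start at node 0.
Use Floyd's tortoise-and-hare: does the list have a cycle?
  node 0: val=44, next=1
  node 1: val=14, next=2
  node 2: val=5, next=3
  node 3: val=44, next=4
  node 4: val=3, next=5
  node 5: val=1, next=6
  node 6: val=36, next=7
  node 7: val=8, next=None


Floyd's tortoise (slow, +1) and hare (fast, +2):
  init: slow=0, fast=0
  step 1: slow=1, fast=2
  step 2: slow=2, fast=4
  step 3: slow=3, fast=6
  step 4: fast 6->7->None, no cycle

Cycle: no


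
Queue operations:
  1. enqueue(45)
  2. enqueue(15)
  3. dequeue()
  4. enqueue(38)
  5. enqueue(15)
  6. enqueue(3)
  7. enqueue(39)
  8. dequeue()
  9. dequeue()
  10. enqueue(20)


enqueue(45) -> [45]
enqueue(15) -> [45, 15]
dequeue()->45, [15]
enqueue(38) -> [15, 38]
enqueue(15) -> [15, 38, 15]
enqueue(3) -> [15, 38, 15, 3]
enqueue(39) -> [15, 38, 15, 3, 39]
dequeue()->15, [38, 15, 3, 39]
dequeue()->38, [15, 3, 39]
enqueue(20) -> [15, 3, 39, 20]

Final queue: [15, 3, 39, 20]


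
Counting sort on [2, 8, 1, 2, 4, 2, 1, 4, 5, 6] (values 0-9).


Input: [2, 8, 1, 2, 4, 2, 1, 4, 5, 6]
Counts: [0, 2, 3, 0, 2, 1, 1, 0, 1, 0]

Sorted: [1, 1, 2, 2, 2, 4, 4, 5, 6, 8]


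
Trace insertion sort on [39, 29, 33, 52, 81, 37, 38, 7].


Initial: [39, 29, 33, 52, 81, 37, 38, 7]
Insert 29: [29, 39, 33, 52, 81, 37, 38, 7]
Insert 33: [29, 33, 39, 52, 81, 37, 38, 7]
Insert 52: [29, 33, 39, 52, 81, 37, 38, 7]
Insert 81: [29, 33, 39, 52, 81, 37, 38, 7]
Insert 37: [29, 33, 37, 39, 52, 81, 38, 7]
Insert 38: [29, 33, 37, 38, 39, 52, 81, 7]
Insert 7: [7, 29, 33, 37, 38, 39, 52, 81]

Sorted: [7, 29, 33, 37, 38, 39, 52, 81]


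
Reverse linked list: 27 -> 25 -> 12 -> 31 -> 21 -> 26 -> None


Step 1: curr=27, set curr.next=prev(None) | reversed so far: 27
Step 2: curr=25, set curr.next=prev(27) | reversed so far: 25 -> 27
Step 3: curr=12, set curr.next=prev(25) | reversed so far: 12 -> 25 -> 27
Step 4: curr=31, set curr.next=prev(12) | reversed so far: 31 -> 12 -> 25 -> 27
Step 5: curr=21, set curr.next=prev(31) | reversed so far: 21 -> 31 -> 12 -> 25 -> 27
Step 6: curr=26, set curr.next=prev(21) | reversed so far: 26 -> 21 -> 31 -> 12 -> 25 -> 27

26 -> 21 -> 31 -> 12 -> 25 -> 27 -> None


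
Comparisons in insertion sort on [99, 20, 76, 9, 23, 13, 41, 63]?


Algorithm: insertion sort
Input: [99, 20, 76, 9, 23, 13, 41, 63]
Sorted: [9, 13, 20, 23, 41, 63, 76, 99]

20


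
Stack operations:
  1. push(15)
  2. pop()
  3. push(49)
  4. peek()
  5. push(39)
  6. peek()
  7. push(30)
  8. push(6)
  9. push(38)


push(15) -> [15]
pop()->15, []
push(49) -> [49]
peek()->49
push(39) -> [49, 39]
peek()->39
push(30) -> [49, 39, 30]
push(6) -> [49, 39, 30, 6]
push(38) -> [49, 39, 30, 6, 38]

Final stack: [49, 39, 30, 6, 38]


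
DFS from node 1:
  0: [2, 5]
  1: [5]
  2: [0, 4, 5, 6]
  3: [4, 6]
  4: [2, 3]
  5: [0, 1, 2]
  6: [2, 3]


Visit 1, push [5]
Visit 5, push [2, 0]
Visit 0, push [2]
Visit 2, push [6, 4]
Visit 4, push [3]
Visit 3, push [6]
Visit 6, push []

DFS order: [1, 5, 0, 2, 4, 3, 6]


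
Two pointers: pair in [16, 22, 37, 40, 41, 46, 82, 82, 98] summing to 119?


lo=0(16)+hi=8(98)=114
lo=1(22)+hi=8(98)=120
lo=1(22)+hi=7(82)=104
lo=2(37)+hi=7(82)=119

Yes: 37+82=119


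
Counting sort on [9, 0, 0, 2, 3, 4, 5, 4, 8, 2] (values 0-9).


Input: [9, 0, 0, 2, 3, 4, 5, 4, 8, 2]
Counts: [2, 0, 2, 1, 2, 1, 0, 0, 1, 1]

Sorted: [0, 0, 2, 2, 3, 4, 4, 5, 8, 9]


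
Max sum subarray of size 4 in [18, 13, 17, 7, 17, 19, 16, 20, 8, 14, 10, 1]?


[0:4]: 55
[1:5]: 54
[2:6]: 60
[3:7]: 59
[4:8]: 72
[5:9]: 63
[6:10]: 58
[7:11]: 52
[8:12]: 33

Max: 72 at [4:8]


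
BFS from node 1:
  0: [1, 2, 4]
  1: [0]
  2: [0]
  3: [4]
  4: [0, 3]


Visit 1, enqueue [0]
Visit 0, enqueue [2, 4]
Visit 2, enqueue []
Visit 4, enqueue [3]
Visit 3, enqueue []

BFS order: [1, 0, 2, 4, 3]


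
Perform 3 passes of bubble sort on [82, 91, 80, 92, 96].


Initial: [82, 91, 80, 92, 96]
Pass 1: [82, 80, 91, 92, 96] (1 swaps)
Pass 2: [80, 82, 91, 92, 96] (1 swaps)
Pass 3: [80, 82, 91, 92, 96] (0 swaps)

After 3 passes: [80, 82, 91, 92, 96]


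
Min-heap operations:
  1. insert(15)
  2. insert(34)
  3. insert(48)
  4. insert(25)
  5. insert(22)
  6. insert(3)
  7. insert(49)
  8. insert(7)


insert(15) -> [15]
insert(34) -> [15, 34]
insert(48) -> [15, 34, 48]
insert(25) -> [15, 25, 48, 34]
insert(22) -> [15, 22, 48, 34, 25]
insert(3) -> [3, 22, 15, 34, 25, 48]
insert(49) -> [3, 22, 15, 34, 25, 48, 49]
insert(7) -> [3, 7, 15, 22, 25, 48, 49, 34]

Final heap: [3, 7, 15, 22, 25, 48, 49, 34]


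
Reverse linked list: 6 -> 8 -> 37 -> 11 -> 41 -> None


Step 1: curr=6, set curr.next=prev(None) | reversed so far: 6
Step 2: curr=8, set curr.next=prev(6) | reversed so far: 8 -> 6
Step 3: curr=37, set curr.next=prev(8) | reversed so far: 37 -> 8 -> 6
Step 4: curr=11, set curr.next=prev(37) | reversed so far: 11 -> 37 -> 8 -> 6
Step 5: curr=41, set curr.next=prev(11) | reversed so far: 41 -> 11 -> 37 -> 8 -> 6

41 -> 11 -> 37 -> 8 -> 6 -> None
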